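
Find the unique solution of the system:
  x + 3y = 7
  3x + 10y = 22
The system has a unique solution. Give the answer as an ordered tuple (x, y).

Form the augmented matrix and row-reduce:
  [ 1   3  |   7 ]
  [ 3  10  |  22 ]
Subtract 3 times ρ1 from ρ2.
  [ 1  3  |  7 ]
  [ 0  1  |  1 ]
Subtract 3 times ρ2 from ρ1.
  [ 1  0  |  4 ]
  [ 0  1  |  1 ]
Reading off the last column: x = 4, y = 1.

(4, 1)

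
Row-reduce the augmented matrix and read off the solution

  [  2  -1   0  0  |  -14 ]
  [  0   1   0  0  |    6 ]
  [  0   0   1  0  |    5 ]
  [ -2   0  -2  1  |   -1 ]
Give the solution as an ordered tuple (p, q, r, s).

(-4, 6, 5, 1)

R1 := 1/2·R1
  [  1  -1/2   0  0  |  -7 ]
  [  0     1   0  0  |   6 ]
  [  0     0   1  0  |   5 ]
  [ -2     0  -2  1  |  -1 ]
R4 := R4 + 2·R1
  [ 1  -1/2   0  0  |   -7 ]
  [ 0     1   0  0  |    6 ]
  [ 0     0   1  0  |    5 ]
  [ 0    -1  -2  1  |  -15 ]
R4 := R4 + R2
  [ 1  -1/2   0  0  |  -7 ]
  [ 0     1   0  0  |   6 ]
  [ 0     0   1  0  |   5 ]
  [ 0     0  -2  1  |  -9 ]
R4 := R4 + 2·R3
  [ 1  -1/2  0  0  |  -7 ]
  [ 0     1  0  0  |   6 ]
  [ 0     0  1  0  |   5 ]
  [ 0     0  0  1  |   1 ]
R1 := R1 + 1/2·R2
  [ 1  0  0  0  |  -4 ]
  [ 0  1  0  0  |   6 ]
  [ 0  0  1  0  |   5 ]
  [ 0  0  0  1  |   1 ]
Reading off the last column: p = -4, q = 6, r = 5, s = 1.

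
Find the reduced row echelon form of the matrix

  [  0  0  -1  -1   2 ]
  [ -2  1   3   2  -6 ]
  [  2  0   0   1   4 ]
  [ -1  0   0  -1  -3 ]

R1 <-> R2
  [ -2  1   3   2  -6 ]
  [  0  0  -1  -1   2 ]
  [  2  0   0   1   4 ]
  [ -1  0   0  -1  -3 ]
R1 := -1/2·R1
  [  1  -1/2  -3/2  -1   3 ]
  [  0     0    -1  -1   2 ]
  [  2     0     0   1   4 ]
  [ -1     0     0  -1  -3 ]
R3 := R3 − 2·R1
  [  1  -1/2  -3/2  -1   3 ]
  [  0     0    -1  -1   2 ]
  [  0     1     3   3  -2 ]
  [ -1     0     0  -1  -3 ]
R4 := R4 + R1
  [ 1  -1/2  -3/2  -1   3 ]
  [ 0     0    -1  -1   2 ]
  [ 0     1     3   3  -2 ]
  [ 0  -1/2  -3/2  -2   0 ]
R2 <-> R3
  [ 1  -1/2  -3/2  -1   3 ]
  [ 0     1     3   3  -2 ]
  [ 0     0    -1  -1   2 ]
  [ 0  -1/2  -3/2  -2   0 ]
R4 := R4 + 1/2·R2
  [ 1  -1/2  -3/2    -1   3 ]
  [ 0     1     3     3  -2 ]
  [ 0     0    -1    -1   2 ]
  [ 0     0     0  -1/2  -1 ]
R3 := -1·R3
  [ 1  -1/2  -3/2    -1   3 ]
  [ 0     1     3     3  -2 ]
  [ 0     0     1     1  -2 ]
  [ 0     0     0  -1/2  -1 ]
R4 := -2·R4
  [ 1  -1/2  -3/2  -1   3 ]
  [ 0     1     3   3  -2 ]
  [ 0     0     1   1  -2 ]
  [ 0     0     0   1   2 ]
R3 := R3 − R4
  [ 1  -1/2  -3/2  -1   3 ]
  [ 0     1     3   3  -2 ]
  [ 0     0     1   0  -4 ]
  [ 0     0     0   1   2 ]
R2 := R2 − 3·R4
  [ 1  -1/2  -3/2  -1   3 ]
  [ 0     1     3   0  -8 ]
  [ 0     0     1   0  -4 ]
  [ 0     0     0   1   2 ]
R1 := R1 + R4
  [ 1  -1/2  -3/2  0   5 ]
  [ 0     1     3  0  -8 ]
  [ 0     0     1  0  -4 ]
  [ 0     0     0  1   2 ]
R2 := R2 − 3·R3
  [ 1  -1/2  -3/2  0   5 ]
  [ 0     1     0  0   4 ]
  [ 0     0     1  0  -4 ]
  [ 0     0     0  1   2 ]
R1 := R1 + 3/2·R3
  [ 1  -1/2  0  0  -1 ]
  [ 0     1  0  0   4 ]
  [ 0     0  1  0  -4 ]
  [ 0     0  0  1   2 ]
R1 := R1 + 1/2·R2
  [ 1  0  0  0   1 ]
  [ 0  1  0  0   4 ]
  [ 0  0  1  0  -4 ]
  [ 0  0  0  1   2 ]

[[1, 0, 0, 0, 1], [0, 1, 0, 0, 4], [0, 0, 1, 0, -4], [0, 0, 0, 1, 2]]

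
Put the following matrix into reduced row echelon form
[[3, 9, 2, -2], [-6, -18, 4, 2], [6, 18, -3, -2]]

r1 -> 1/3·r1
  [  1    3  2/3  -2/3 ]
  [ -6  -18    4     2 ]
  [  6   18   -3    -2 ]
r2 -> r2 + 6·r1
  [ 1   3  2/3  -2/3 ]
  [ 0   0    8    -2 ]
  [ 6  18   -3    -2 ]
r3 -> r3 − 6·r1
  [ 1  3  2/3  -2/3 ]
  [ 0  0    8    -2 ]
  [ 0  0   -7     2 ]
r2 -> 1/8·r2
  [ 1  3  2/3  -2/3 ]
  [ 0  0    1  -1/4 ]
  [ 0  0   -7     2 ]
r3 -> r3 + 7·r2
  [ 1  3  2/3  -2/3 ]
  [ 0  0    1  -1/4 ]
  [ 0  0    0   1/4 ]
r3 -> 4·r3
  [ 1  3  2/3  -2/3 ]
  [ 0  0    1  -1/4 ]
  [ 0  0    0     1 ]
r2 -> r2 + 1/4·r3
  [ 1  3  2/3  -2/3 ]
  [ 0  0    1     0 ]
  [ 0  0    0     1 ]
r1 -> r1 + 2/3·r3
  [ 1  3  2/3  0 ]
  [ 0  0    1  0 ]
  [ 0  0    0  1 ]
r1 -> r1 − 2/3·r2
  [ 1  3  0  0 ]
  [ 0  0  1  0 ]
  [ 0  0  0  1 ]

[[1, 3, 0, 0], [0, 0, 1, 0], [0, 0, 0, 1]]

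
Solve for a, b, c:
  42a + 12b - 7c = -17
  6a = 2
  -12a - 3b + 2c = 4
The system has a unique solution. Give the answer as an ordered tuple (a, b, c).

Form the augmented matrix and row-reduce:
  [  42  12  -7  |  -17 ]
  [   6   0   0  |    2 ]
  [ -12  -3   2  |    4 ]
R1 ← 1/42·R1
  [   1  2/7  -1/6  |  -17/42 ]
  [   6    0     0  |       2 ]
  [ -12   -3     2  |       4 ]
R2 ← R2 − 6·R1
  [   1    2/7  -1/6  |  -17/42 ]
  [   0  -12/7     1  |    31/7 ]
  [ -12     -3     2  |       4 ]
R3 ← R3 + 12·R1
  [ 1    2/7  -1/6  |  -17/42 ]
  [ 0  -12/7     1  |    31/7 ]
  [ 0    3/7     0  |    -6/7 ]
R2 ← -7/12·R2
  [ 1  2/7   -1/6  |  -17/42 ]
  [ 0    1  -7/12  |  -31/12 ]
  [ 0  3/7      0  |    -6/7 ]
R3 ← R3 − 3/7·R2
  [ 1  2/7   -1/6  |  -17/42 ]
  [ 0    1  -7/12  |  -31/12 ]
  [ 0    0    1/4  |     1/4 ]
R3 ← 4·R3
  [ 1  2/7   -1/6  |  -17/42 ]
  [ 0    1  -7/12  |  -31/12 ]
  [ 0    0      1  |       1 ]
R2 ← R2 + 7/12·R3
  [ 1  2/7  -1/6  |  -17/42 ]
  [ 0    1     0  |      -2 ]
  [ 0    0     1  |       1 ]
R1 ← R1 + 1/6·R3
  [ 1  2/7  0  |  -5/21 ]
  [ 0    1  0  |     -2 ]
  [ 0    0  1  |      1 ]
R1 ← R1 − 2/7·R2
  [ 1  0  0  |  1/3 ]
  [ 0  1  0  |   -2 ]
  [ 0  0  1  |    1 ]
Reading off the last column: a = 1/3, b = -2, c = 1.

(1/3, -2, 1)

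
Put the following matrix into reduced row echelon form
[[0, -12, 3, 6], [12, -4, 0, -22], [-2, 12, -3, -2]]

[[1, 0, 0, -2], [0, 1, 0, -1/2], [0, 0, 1, 0]]

r1 <-> r2
  [ 12   -4   0  -22 ]
  [  0  -12   3    6 ]
  [ -2   12  -3   -2 ]
r1 := 1/12·r1
  [  1  -1/3   0  -11/6 ]
  [  0   -12   3      6 ]
  [ -2    12  -3     -2 ]
r3 := r3 + 2·r1
  [ 1  -1/3   0  -11/6 ]
  [ 0   -12   3      6 ]
  [ 0  34/3  -3  -17/3 ]
r2 := -1/12·r2
  [ 1  -1/3     0  -11/6 ]
  [ 0     1  -1/4   -1/2 ]
  [ 0  34/3    -3  -17/3 ]
r3 := r3 − 34/3·r2
  [ 1  -1/3     0  -11/6 ]
  [ 0     1  -1/4   -1/2 ]
  [ 0     0  -1/6      0 ]
r3 := -6·r3
  [ 1  -1/3     0  -11/6 ]
  [ 0     1  -1/4   -1/2 ]
  [ 0     0     1      0 ]
r2 := r2 + 1/4·r3
  [ 1  -1/3  0  -11/6 ]
  [ 0     1  0   -1/2 ]
  [ 0     0  1      0 ]
r1 := r1 + 1/3·r2
  [ 1  0  0    -2 ]
  [ 0  1  0  -1/2 ]
  [ 0  0  1     0 ]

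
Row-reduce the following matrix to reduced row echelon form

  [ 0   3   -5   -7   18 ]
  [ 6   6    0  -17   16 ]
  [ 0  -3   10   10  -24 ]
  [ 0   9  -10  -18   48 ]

ρ1 <-> ρ2
  [ 6   6    0  -17   16 ]
  [ 0   3   -5   -7   18 ]
  [ 0  -3   10   10  -24 ]
  [ 0   9  -10  -18   48 ]
ρ1 → 1/6·ρ1
  [ 1   1    0  -17/6  8/3 ]
  [ 0   3   -5     -7   18 ]
  [ 0  -3   10     10  -24 ]
  [ 0   9  -10    -18   48 ]
ρ2 → 1/3·ρ2
  [ 1   1     0  -17/6  8/3 ]
  [ 0   1  -5/3   -7/3    6 ]
  [ 0  -3    10     10  -24 ]
  [ 0   9   -10    -18   48 ]
ρ3 → ρ3 + 3·ρ2
  [ 1  1     0  -17/6  8/3 ]
  [ 0  1  -5/3   -7/3    6 ]
  [ 0  0     5      3   -6 ]
  [ 0  9   -10    -18   48 ]
ρ4 → ρ4 − 9·ρ2
  [ 1  1     0  -17/6  8/3 ]
  [ 0  1  -5/3   -7/3    6 ]
  [ 0  0     5      3   -6 ]
  [ 0  0     5      3   -6 ]
ρ3 → 1/5·ρ3
  [ 1  1     0  -17/6   8/3 ]
  [ 0  1  -5/3   -7/3     6 ]
  [ 0  0     1    3/5  -6/5 ]
  [ 0  0     5      3    -6 ]
ρ4 → ρ4 − 5·ρ3
  [ 1  1     0  -17/6   8/3 ]
  [ 0  1  -5/3   -7/3     6 ]
  [ 0  0     1    3/5  -6/5 ]
  [ 0  0     0      0     0 ]
ρ2 → ρ2 + 5/3·ρ3
  [ 1  1  0  -17/6   8/3 ]
  [ 0  1  0   -4/3     4 ]
  [ 0  0  1    3/5  -6/5 ]
  [ 0  0  0      0     0 ]
ρ1 → ρ1 − ρ2
  [ 1  0  0  -3/2  -4/3 ]
  [ 0  1  0  -4/3     4 ]
  [ 0  0  1   3/5  -6/5 ]
  [ 0  0  0     0     0 ]

[[1, 0, 0, -3/2, -4/3], [0, 1, 0, -4/3, 4], [0, 0, 1, 3/5, -6/5], [0, 0, 0, 0, 0]]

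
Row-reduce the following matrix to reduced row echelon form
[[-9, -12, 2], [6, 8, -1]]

R1 -> -1/9·R1
  [ 1  4/3  -2/9 ]
  [ 6    8    -1 ]
R2 -> R2 − 6·R1
  [ 1  4/3  -2/9 ]
  [ 0    0   1/3 ]
R2 -> 3·R2
  [ 1  4/3  -2/9 ]
  [ 0    0     1 ]
R1 -> R1 + 2/9·R2
  [ 1  4/3  0 ]
  [ 0    0  1 ]

[[1, 4/3, 0], [0, 0, 1]]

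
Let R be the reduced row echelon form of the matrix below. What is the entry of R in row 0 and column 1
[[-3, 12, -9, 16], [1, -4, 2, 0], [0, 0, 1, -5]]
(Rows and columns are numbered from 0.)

-4

ρ1 -> -1/3·ρ1
  [ 1  -4  3  -16/3 ]
  [ 1  -4  2      0 ]
  [ 0   0  1     -5 ]
ρ2 -> ρ2 − ρ1
  [ 1  -4   3  -16/3 ]
  [ 0   0  -1   16/3 ]
  [ 0   0   1     -5 ]
ρ2 -> -1·ρ2
  [ 1  -4  3  -16/3 ]
  [ 0   0  1  -16/3 ]
  [ 0   0  1     -5 ]
ρ3 -> ρ3 − ρ2
  [ 1  -4  3  -16/3 ]
  [ 0   0  1  -16/3 ]
  [ 0   0  0    1/3 ]
ρ3 -> 3·ρ3
  [ 1  -4  3  -16/3 ]
  [ 0   0  1  -16/3 ]
  [ 0   0  0      1 ]
ρ2 -> ρ2 + 16/3·ρ3
  [ 1  -4  3  -16/3 ]
  [ 0   0  1      0 ]
  [ 0   0  0      1 ]
ρ1 -> ρ1 + 16/3·ρ3
  [ 1  -4  3  0 ]
  [ 0   0  1  0 ]
  [ 0   0  0  1 ]
ρ1 -> ρ1 − 3·ρ2
  [ 1  -4  0  0 ]
  [ 0   0  1  0 ]
  [ 0   0  0  1 ]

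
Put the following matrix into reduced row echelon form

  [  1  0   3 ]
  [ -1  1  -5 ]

[[1, 0, 3], [0, 1, -2]]

R2 := R2 + R1
  [ 1  0   3 ]
  [ 0  1  -2 ]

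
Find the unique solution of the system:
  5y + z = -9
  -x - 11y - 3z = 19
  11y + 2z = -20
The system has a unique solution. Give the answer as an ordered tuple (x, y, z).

(0, -2, 1)

Form the augmented matrix and row-reduce:
  [  0    5   1  |   -9 ]
  [ -1  -11  -3  |   19 ]
  [  0   11   2  |  -20 ]
R1 <=> R2
  [ -1  -11  -3  |   19 ]
  [  0    5   1  |   -9 ]
  [  0   11   2  |  -20 ]
R1 ← -1·R1
  [ 1  11  3  |  -19 ]
  [ 0   5  1  |   -9 ]
  [ 0  11  2  |  -20 ]
R2 ← 1/5·R2
  [ 1  11    3  |   -19 ]
  [ 0   1  1/5  |  -9/5 ]
  [ 0  11    2  |   -20 ]
R3 ← R3 − 11·R2
  [ 1  11     3  |   -19 ]
  [ 0   1   1/5  |  -9/5 ]
  [ 0   0  -1/5  |  -1/5 ]
R3 ← -5·R3
  [ 1  11    3  |   -19 ]
  [ 0   1  1/5  |  -9/5 ]
  [ 0   0    1  |     1 ]
R2 ← R2 − 1/5·R3
  [ 1  11  3  |  -19 ]
  [ 0   1  0  |   -2 ]
  [ 0   0  1  |    1 ]
R1 ← R1 − 3·R3
  [ 1  11  0  |  -22 ]
  [ 0   1  0  |   -2 ]
  [ 0   0  1  |    1 ]
R1 ← R1 − 11·R2
  [ 1  0  0  |   0 ]
  [ 0  1  0  |  -2 ]
  [ 0  0  1  |   1 ]
Reading off the last column: x = 0, y = -2, z = 1.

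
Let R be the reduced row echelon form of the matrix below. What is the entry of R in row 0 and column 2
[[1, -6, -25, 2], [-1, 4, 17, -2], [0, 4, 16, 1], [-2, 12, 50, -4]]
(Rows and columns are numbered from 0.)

R2 ← R2 + R1
  [  1  -6  -25   2 ]
  [  0  -2   -8   0 ]
  [  0   4   16   1 ]
  [ -2  12   50  -4 ]
R4 ← R4 + 2·R1
  [ 1  -6  -25  2 ]
  [ 0  -2   -8  0 ]
  [ 0   4   16  1 ]
  [ 0   0    0  0 ]
R2 ← -1/2·R2
  [ 1  -6  -25  2 ]
  [ 0   1    4  0 ]
  [ 0   4   16  1 ]
  [ 0   0    0  0 ]
R3 ← R3 − 4·R2
  [ 1  -6  -25  2 ]
  [ 0   1    4  0 ]
  [ 0   0    0  1 ]
  [ 0   0    0  0 ]
R1 ← R1 − 2·R3
  [ 1  -6  -25  0 ]
  [ 0   1    4  0 ]
  [ 0   0    0  1 ]
  [ 0   0    0  0 ]
R1 ← R1 + 6·R2
  [ 1  0  -1  0 ]
  [ 0  1   4  0 ]
  [ 0  0   0  1 ]
  [ 0  0   0  0 ]

-1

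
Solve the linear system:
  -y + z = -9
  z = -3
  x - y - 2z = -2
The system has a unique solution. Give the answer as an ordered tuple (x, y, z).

Form the augmented matrix and row-reduce:
  [ 0  -1   1  |  -9 ]
  [ 0   0   1  |  -3 ]
  [ 1  -1  -2  |  -2 ]
ρ1 <-> ρ3
  [ 1  -1  -2  |  -2 ]
  [ 0   0   1  |  -3 ]
  [ 0  -1   1  |  -9 ]
ρ2 <-> ρ3
  [ 1  -1  -2  |  -2 ]
  [ 0  -1   1  |  -9 ]
  [ 0   0   1  |  -3 ]
ρ2 := -1·ρ2
  [ 1  -1  -2  |  -2 ]
  [ 0   1  -1  |   9 ]
  [ 0   0   1  |  -3 ]
ρ2 := ρ2 + ρ3
  [ 1  -1  -2  |  -2 ]
  [ 0   1   0  |   6 ]
  [ 0   0   1  |  -3 ]
ρ1 := ρ1 + 2·ρ3
  [ 1  -1  0  |  -8 ]
  [ 0   1  0  |   6 ]
  [ 0   0  1  |  -3 ]
ρ1 := ρ1 + ρ2
  [ 1  0  0  |  -2 ]
  [ 0  1  0  |   6 ]
  [ 0  0  1  |  -3 ]
Reading off the last column: x = -2, y = 6, z = -3.

(-2, 6, -3)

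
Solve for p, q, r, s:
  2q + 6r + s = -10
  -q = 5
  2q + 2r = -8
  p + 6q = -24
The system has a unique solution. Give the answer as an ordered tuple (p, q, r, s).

Form the augmented matrix and row-reduce:
  [ 0   2  6  1  |  -10 ]
  [ 0  -1  0  0  |    5 ]
  [ 0   2  2  0  |   -8 ]
  [ 1   6  0  0  |  -24 ]
r1 ↔ r4
  [ 1   6  0  0  |  -24 ]
  [ 0  -1  0  0  |    5 ]
  [ 0   2  2  0  |   -8 ]
  [ 0   2  6  1  |  -10 ]
r2 := -1·r2
  [ 1  6  0  0  |  -24 ]
  [ 0  1  0  0  |   -5 ]
  [ 0  2  2  0  |   -8 ]
  [ 0  2  6  1  |  -10 ]
r3 := r3 − 2·r2
  [ 1  6  0  0  |  -24 ]
  [ 0  1  0  0  |   -5 ]
  [ 0  0  2  0  |    2 ]
  [ 0  2  6  1  |  -10 ]
r4 := r4 − 2·r2
  [ 1  6  0  0  |  -24 ]
  [ 0  1  0  0  |   -5 ]
  [ 0  0  2  0  |    2 ]
  [ 0  0  6  1  |    0 ]
r3 := 1/2·r3
  [ 1  6  0  0  |  -24 ]
  [ 0  1  0  0  |   -5 ]
  [ 0  0  1  0  |    1 ]
  [ 0  0  6  1  |    0 ]
r4 := r4 − 6·r3
  [ 1  6  0  0  |  -24 ]
  [ 0  1  0  0  |   -5 ]
  [ 0  0  1  0  |    1 ]
  [ 0  0  0  1  |   -6 ]
r1 := r1 − 6·r2
  [ 1  0  0  0  |   6 ]
  [ 0  1  0  0  |  -5 ]
  [ 0  0  1  0  |   1 ]
  [ 0  0  0  1  |  -6 ]
Reading off the last column: p = 6, q = -5, r = 1, s = -6.

(6, -5, 1, -6)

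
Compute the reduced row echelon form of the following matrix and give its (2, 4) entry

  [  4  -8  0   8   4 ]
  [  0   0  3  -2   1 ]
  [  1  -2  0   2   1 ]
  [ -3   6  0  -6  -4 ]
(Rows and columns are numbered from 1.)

R1 ← 1/4·R1
  [  1  -2  0   2   1 ]
  [  0   0  3  -2   1 ]
  [  1  -2  0   2   1 ]
  [ -3   6  0  -6  -4 ]
R3 ← R3 − R1
  [  1  -2  0   2   1 ]
  [  0   0  3  -2   1 ]
  [  0   0  0   0   0 ]
  [ -3   6  0  -6  -4 ]
R4 ← R4 + 3·R1
  [ 1  -2  0   2   1 ]
  [ 0   0  3  -2   1 ]
  [ 0   0  0   0   0 ]
  [ 0   0  0   0  -1 ]
R2 ← 1/3·R2
  [ 1  -2  0     2    1 ]
  [ 0   0  1  -2/3  1/3 ]
  [ 0   0  0     0    0 ]
  [ 0   0  0     0   -1 ]
R3 <=> R4
  [ 1  -2  0     2    1 ]
  [ 0   0  1  -2/3  1/3 ]
  [ 0   0  0     0   -1 ]
  [ 0   0  0     0    0 ]
R3 ← -1·R3
  [ 1  -2  0     2    1 ]
  [ 0   0  1  -2/3  1/3 ]
  [ 0   0  0     0    1 ]
  [ 0   0  0     0    0 ]
R2 ← R2 − 1/3·R3
  [ 1  -2  0     2  1 ]
  [ 0   0  1  -2/3  0 ]
  [ 0   0  0     0  1 ]
  [ 0   0  0     0  0 ]
R1 ← R1 − R3
  [ 1  -2  0     2  0 ]
  [ 0   0  1  -2/3  0 ]
  [ 0   0  0     0  1 ]
  [ 0   0  0     0  0 ]

-2/3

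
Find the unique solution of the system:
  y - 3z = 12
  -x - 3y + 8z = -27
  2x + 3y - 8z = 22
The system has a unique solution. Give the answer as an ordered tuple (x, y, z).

Form the augmented matrix and row-reduce:
  [  0   1  -3  |   12 ]
  [ -1  -3   8  |  -27 ]
  [  2   3  -8  |   22 ]
r1 <-> r2
  [ -1  -3   8  |  -27 ]
  [  0   1  -3  |   12 ]
  [  2   3  -8  |   22 ]
r1 -> -1·r1
  [ 1  3  -8  |  27 ]
  [ 0  1  -3  |  12 ]
  [ 2  3  -8  |  22 ]
r3 -> r3 − 2·r1
  [ 1   3  -8  |   27 ]
  [ 0   1  -3  |   12 ]
  [ 0  -3   8  |  -32 ]
r3 -> r3 + 3·r2
  [ 1  3  -8  |  27 ]
  [ 0  1  -3  |  12 ]
  [ 0  0  -1  |   4 ]
r3 -> -1·r3
  [ 1  3  -8  |  27 ]
  [ 0  1  -3  |  12 ]
  [ 0  0   1  |  -4 ]
r2 -> r2 + 3·r3
  [ 1  3  -8  |  27 ]
  [ 0  1   0  |   0 ]
  [ 0  0   1  |  -4 ]
r1 -> r1 + 8·r3
  [ 1  3  0  |  -5 ]
  [ 0  1  0  |   0 ]
  [ 0  0  1  |  -4 ]
r1 -> r1 − 3·r2
  [ 1  0  0  |  -5 ]
  [ 0  1  0  |   0 ]
  [ 0  0  1  |  -4 ]
Reading off the last column: x = -5, y = 0, z = -4.

(-5, 0, -4)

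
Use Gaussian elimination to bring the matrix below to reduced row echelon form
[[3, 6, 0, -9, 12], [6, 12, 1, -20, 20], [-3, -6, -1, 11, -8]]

[[1, 2, 0, -3, 4], [0, 0, 1, -2, -4], [0, 0, 0, 0, 0]]

R1 -> 1/3·R1
  [  1   2   0   -3   4 ]
  [  6  12   1  -20  20 ]
  [ -3  -6  -1   11  -8 ]
R2 -> R2 − 6·R1
  [  1   2   0  -3   4 ]
  [  0   0   1  -2  -4 ]
  [ -3  -6  -1  11  -8 ]
R3 -> R3 + 3·R1
  [ 1  2   0  -3   4 ]
  [ 0  0   1  -2  -4 ]
  [ 0  0  -1   2   4 ]
R3 -> R3 + R2
  [ 1  2  0  -3   4 ]
  [ 0  0  1  -2  -4 ]
  [ 0  0  0   0   0 ]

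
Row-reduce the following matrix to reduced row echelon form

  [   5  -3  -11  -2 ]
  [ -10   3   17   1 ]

r1 → 1/5·r1
  [   1  -3/5  -11/5  -2/5 ]
  [ -10     3     17     1 ]
r2 → r2 + 10·r1
  [ 1  -3/5  -11/5  -2/5 ]
  [ 0    -3     -5    -3 ]
r2 → -1/3·r2
  [ 1  -3/5  -11/5  -2/5 ]
  [ 0     1    5/3     1 ]
r1 → r1 + 3/5·r2
  [ 1  0  -6/5  1/5 ]
  [ 0  1   5/3    1 ]

[[1, 0, -6/5, 1/5], [0, 1, 5/3, 1]]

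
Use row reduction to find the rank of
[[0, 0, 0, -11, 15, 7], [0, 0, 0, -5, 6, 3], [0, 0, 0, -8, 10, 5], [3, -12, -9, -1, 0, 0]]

rank = 4

ρ1 <=> ρ4
ρ1 → 1/3·ρ1
ρ2 → -1/5·ρ2
ρ3 → ρ3 + 8·ρ2
ρ4 → ρ4 + 11·ρ2
ρ3 → 5/2·ρ3
ρ4 → ρ4 − 9/5·ρ3
ρ4 → -2·ρ4
ρ3 → ρ3 − 1/2·ρ4
ρ2 → ρ2 + 3/5·ρ4
ρ2 → ρ2 + 6/5·ρ3
ρ1 → ρ1 + 1/3·ρ2
The reduced form has 4 nonzero rows.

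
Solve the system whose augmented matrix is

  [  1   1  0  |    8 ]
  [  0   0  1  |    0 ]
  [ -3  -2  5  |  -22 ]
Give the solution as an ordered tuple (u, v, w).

ρ3 -> ρ3 + 3·ρ1
  [ 1  1  0  |  8 ]
  [ 0  0  1  |  0 ]
  [ 0  1  5  |  2 ]
ρ2 ↔ ρ3
  [ 1  1  0  |  8 ]
  [ 0  1  5  |  2 ]
  [ 0  0  1  |  0 ]
ρ2 -> ρ2 − 5·ρ3
  [ 1  1  0  |  8 ]
  [ 0  1  0  |  2 ]
  [ 0  0  1  |  0 ]
ρ1 -> ρ1 − ρ2
  [ 1  0  0  |  6 ]
  [ 0  1  0  |  2 ]
  [ 0  0  1  |  0 ]
Reading off the last column: u = 6, v = 2, w = 0.

(6, 2, 0)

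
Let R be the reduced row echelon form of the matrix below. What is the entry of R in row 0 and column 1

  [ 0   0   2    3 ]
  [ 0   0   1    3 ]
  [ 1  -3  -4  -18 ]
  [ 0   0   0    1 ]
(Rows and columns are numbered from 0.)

-3

R1 ↔ R3
  [ 1  -3  -4  -18 ]
  [ 0   0   1    3 ]
  [ 0   0   2    3 ]
  [ 0   0   0    1 ]
R3 ← R3 − 2·R2
  [ 1  -3  -4  -18 ]
  [ 0   0   1    3 ]
  [ 0   0   0   -3 ]
  [ 0   0   0    1 ]
R3 ← -1/3·R3
  [ 1  -3  -4  -18 ]
  [ 0   0   1    3 ]
  [ 0   0   0    1 ]
  [ 0   0   0    1 ]
R4 ← R4 − R3
  [ 1  -3  -4  -18 ]
  [ 0   0   1    3 ]
  [ 0   0   0    1 ]
  [ 0   0   0    0 ]
R2 ← R2 − 3·R3
  [ 1  -3  -4  -18 ]
  [ 0   0   1    0 ]
  [ 0   0   0    1 ]
  [ 0   0   0    0 ]
R1 ← R1 + 18·R3
  [ 1  -3  -4  0 ]
  [ 0   0   1  0 ]
  [ 0   0   0  1 ]
  [ 0   0   0  0 ]
R1 ← R1 + 4·R2
  [ 1  -3  0  0 ]
  [ 0   0  1  0 ]
  [ 0   0  0  1 ]
  [ 0   0  0  0 ]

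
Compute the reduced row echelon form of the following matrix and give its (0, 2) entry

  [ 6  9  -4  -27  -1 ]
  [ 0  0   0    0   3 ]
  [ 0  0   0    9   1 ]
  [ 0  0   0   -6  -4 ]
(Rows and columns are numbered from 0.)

-2/3

ρ1 := 1/6·ρ1
  [ 1  3/2  -2/3  -9/2  -1/6 ]
  [ 0    0     0     0     3 ]
  [ 0    0     0     9     1 ]
  [ 0    0     0    -6    -4 ]
ρ2 <-> ρ3
  [ 1  3/2  -2/3  -9/2  -1/6 ]
  [ 0    0     0     9     1 ]
  [ 0    0     0     0     3 ]
  [ 0    0     0    -6    -4 ]
ρ2 := 1/9·ρ2
  [ 1  3/2  -2/3  -9/2  -1/6 ]
  [ 0    0     0     1   1/9 ]
  [ 0    0     0     0     3 ]
  [ 0    0     0    -6    -4 ]
ρ4 := ρ4 + 6·ρ2
  [ 1  3/2  -2/3  -9/2   -1/6 ]
  [ 0    0     0     1    1/9 ]
  [ 0    0     0     0      3 ]
  [ 0    0     0     0  -10/3 ]
ρ3 := 1/3·ρ3
  [ 1  3/2  -2/3  -9/2   -1/6 ]
  [ 0    0     0     1    1/9 ]
  [ 0    0     0     0      1 ]
  [ 0    0     0     0  -10/3 ]
ρ4 := ρ4 + 10/3·ρ3
  [ 1  3/2  -2/3  -9/2  -1/6 ]
  [ 0    0     0     1   1/9 ]
  [ 0    0     0     0     1 ]
  [ 0    0     0     0     0 ]
ρ2 := ρ2 − 1/9·ρ3
  [ 1  3/2  -2/3  -9/2  -1/6 ]
  [ 0    0     0     1     0 ]
  [ 0    0     0     0     1 ]
  [ 0    0     0     0     0 ]
ρ1 := ρ1 + 1/6·ρ3
  [ 1  3/2  -2/3  -9/2  0 ]
  [ 0    0     0     1  0 ]
  [ 0    0     0     0  1 ]
  [ 0    0     0     0  0 ]
ρ1 := ρ1 + 9/2·ρ2
  [ 1  3/2  -2/3  0  0 ]
  [ 0    0     0  1  0 ]
  [ 0    0     0  0  1 ]
  [ 0    0     0  0  0 ]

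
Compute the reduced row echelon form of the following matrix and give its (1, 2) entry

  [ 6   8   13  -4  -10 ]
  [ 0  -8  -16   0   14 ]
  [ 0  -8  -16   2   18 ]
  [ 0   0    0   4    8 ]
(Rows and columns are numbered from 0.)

2

Multiply R1 by 1/6.
  [ 1  4/3  13/6  -2/3  -5/3 ]
  [ 0   -8   -16     0    14 ]
  [ 0   -8   -16     2    18 ]
  [ 0    0     0     4     8 ]
Multiply R2 by -1/8.
  [ 1  4/3  13/6  -2/3  -5/3 ]
  [ 0    1     2     0  -7/4 ]
  [ 0   -8   -16     2    18 ]
  [ 0    0     0     4     8 ]
Add 8 times R2 to R3.
  [ 1  4/3  13/6  -2/3  -5/3 ]
  [ 0    1     2     0  -7/4 ]
  [ 0    0     0     2     4 ]
  [ 0    0     0     4     8 ]
Multiply R3 by 1/2.
  [ 1  4/3  13/6  -2/3  -5/3 ]
  [ 0    1     2     0  -7/4 ]
  [ 0    0     0     1     2 ]
  [ 0    0     0     4     8 ]
Subtract 4 times R3 from R4.
  [ 1  4/3  13/6  -2/3  -5/3 ]
  [ 0    1     2     0  -7/4 ]
  [ 0    0     0     1     2 ]
  [ 0    0     0     0     0 ]
Add 2/3 times R3 to R1.
  [ 1  4/3  13/6  0  -1/3 ]
  [ 0    1     2  0  -7/4 ]
  [ 0    0     0  1     2 ]
  [ 0    0     0  0     0 ]
Subtract 4/3 times R2 from R1.
  [ 1  0  -1/2  0     2 ]
  [ 0  1     2  0  -7/4 ]
  [ 0  0     0  1     2 ]
  [ 0  0     0  0     0 ]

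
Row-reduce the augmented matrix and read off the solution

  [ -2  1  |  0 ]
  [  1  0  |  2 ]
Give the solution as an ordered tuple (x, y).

R1 -> -1/2·R1
R2 -> R2 − R1
R2 -> 2·R2
R1 -> R1 + 1/2·R2
Reading off the last column: x = 2, y = 4.

(2, 4)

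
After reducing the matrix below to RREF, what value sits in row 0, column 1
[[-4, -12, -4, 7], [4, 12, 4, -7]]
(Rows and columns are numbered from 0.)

3

R1 → -1/4·R1
  [ 1   3  1  -7/4 ]
  [ 4  12  4    -7 ]
R2 → R2 − 4·R1
  [ 1  3  1  -7/4 ]
  [ 0  0  0     0 ]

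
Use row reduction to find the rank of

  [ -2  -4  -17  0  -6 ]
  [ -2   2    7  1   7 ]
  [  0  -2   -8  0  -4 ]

rank = 3

ρ1 := -1/2·ρ1
  [  1   2  17/2  0   3 ]
  [ -2   2     7  1   7 ]
  [  0  -2    -8  0  -4 ]
ρ2 := ρ2 + 2·ρ1
  [ 1   2  17/2  0   3 ]
  [ 0   6    24  1  13 ]
  [ 0  -2    -8  0  -4 ]
ρ2 := 1/6·ρ2
  [ 1   2  17/2    0     3 ]
  [ 0   1     4  1/6  13/6 ]
  [ 0  -2    -8    0    -4 ]
ρ3 := ρ3 + 2·ρ2
  [ 1  2  17/2    0     3 ]
  [ 0  1     4  1/6  13/6 ]
  [ 0  0     0  1/3   1/3 ]
ρ3 := 3·ρ3
  [ 1  2  17/2    0     3 ]
  [ 0  1     4  1/6  13/6 ]
  [ 0  0     0    1     1 ]
ρ2 := ρ2 − 1/6·ρ3
  [ 1  2  17/2  0  3 ]
  [ 0  1     4  0  2 ]
  [ 0  0     0  1  1 ]
ρ1 := ρ1 − 2·ρ2
  [ 1  0  1/2  0  -1 ]
  [ 0  1    4  0   2 ]
  [ 0  0    0  1   1 ]
The reduced form has 3 nonzero rows.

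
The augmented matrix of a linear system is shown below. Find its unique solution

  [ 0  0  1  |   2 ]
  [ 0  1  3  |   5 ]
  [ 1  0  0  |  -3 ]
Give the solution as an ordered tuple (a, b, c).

(-3, -1, 2)

r1 <-> r3
  [ 1  0  0  |  -3 ]
  [ 0  1  3  |   5 ]
  [ 0  0  1  |   2 ]
r2 := r2 − 3·r3
  [ 1  0  0  |  -3 ]
  [ 0  1  0  |  -1 ]
  [ 0  0  1  |   2 ]
Reading off the last column: a = -3, b = -1, c = 2.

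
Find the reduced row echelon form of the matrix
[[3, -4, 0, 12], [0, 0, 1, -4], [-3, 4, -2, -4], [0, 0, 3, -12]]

[[1, -4/3, 0, 4], [0, 0, 1, -4], [0, 0, 0, 0], [0, 0, 0, 0]]

ρ1 := 1/3·ρ1
  [  1  -4/3   0    4 ]
  [  0     0   1   -4 ]
  [ -3     4  -2   -4 ]
  [  0     0   3  -12 ]
ρ3 := ρ3 + 3·ρ1
  [ 1  -4/3   0    4 ]
  [ 0     0   1   -4 ]
  [ 0     0  -2    8 ]
  [ 0     0   3  -12 ]
ρ3 := ρ3 + 2·ρ2
  [ 1  -4/3  0    4 ]
  [ 0     0  1   -4 ]
  [ 0     0  0    0 ]
  [ 0     0  3  -12 ]
ρ4 := ρ4 − 3·ρ2
  [ 1  -4/3  0   4 ]
  [ 0     0  1  -4 ]
  [ 0     0  0   0 ]
  [ 0     0  0   0 ]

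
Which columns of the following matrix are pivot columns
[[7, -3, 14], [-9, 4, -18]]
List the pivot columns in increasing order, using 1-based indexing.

1, 2

ρ1 := 1/7·ρ1
  [  1  -3/7    2 ]
  [ -9     4  -18 ]
ρ2 := ρ2 + 9·ρ1
  [ 1  -3/7  2 ]
  [ 0   1/7  0 ]
ρ2 := 7·ρ2
  [ 1  -3/7  2 ]
  [ 0     1  0 ]
ρ1 := ρ1 + 3/7·ρ2
  [ 1  0  2 ]
  [ 0  1  0 ]
Pivot columns are the columns containing a leading 1.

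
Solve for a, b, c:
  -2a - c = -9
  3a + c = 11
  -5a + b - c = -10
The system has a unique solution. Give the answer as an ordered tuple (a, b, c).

Form the augmented matrix and row-reduce:
  [ -2  0  -1  |   -9 ]
  [  3  0   1  |   11 ]
  [ -5  1  -1  |  -10 ]
r1 := -1/2·r1
  [  1  0  1/2  |  9/2 ]
  [  3  0    1  |   11 ]
  [ -5  1   -1  |  -10 ]
r2 := r2 − 3·r1
  [  1  0   1/2  |   9/2 ]
  [  0  0  -1/2  |  -5/2 ]
  [ -5  1    -1  |   -10 ]
r3 := r3 + 5·r1
  [ 1  0   1/2  |   9/2 ]
  [ 0  0  -1/2  |  -5/2 ]
  [ 0  1   3/2  |  25/2 ]
r2 <=> r3
  [ 1  0   1/2  |   9/2 ]
  [ 0  1   3/2  |  25/2 ]
  [ 0  0  -1/2  |  -5/2 ]
r3 := -2·r3
  [ 1  0  1/2  |   9/2 ]
  [ 0  1  3/2  |  25/2 ]
  [ 0  0    1  |     5 ]
r2 := r2 − 3/2·r3
  [ 1  0  1/2  |  9/2 ]
  [ 0  1    0  |    5 ]
  [ 0  0    1  |    5 ]
r1 := r1 − 1/2·r3
  [ 1  0  0  |  2 ]
  [ 0  1  0  |  5 ]
  [ 0  0  1  |  5 ]
Reading off the last column: a = 2, b = 5, c = 5.

(2, 5, 5)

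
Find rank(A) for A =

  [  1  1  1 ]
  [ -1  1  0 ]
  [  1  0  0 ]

rank = 3

ρ2 -> ρ2 + ρ1
  [ 1  1  1 ]
  [ 0  2  1 ]
  [ 1  0  0 ]
ρ3 -> ρ3 − ρ1
  [ 1   1   1 ]
  [ 0   2   1 ]
  [ 0  -1  -1 ]
ρ2 -> 1/2·ρ2
  [ 1   1    1 ]
  [ 0   1  1/2 ]
  [ 0  -1   -1 ]
ρ3 -> ρ3 + ρ2
  [ 1  1     1 ]
  [ 0  1   1/2 ]
  [ 0  0  -1/2 ]
ρ3 -> -2·ρ3
  [ 1  1    1 ]
  [ 0  1  1/2 ]
  [ 0  0    1 ]
ρ2 -> ρ2 − 1/2·ρ3
  [ 1  1  1 ]
  [ 0  1  0 ]
  [ 0  0  1 ]
ρ1 -> ρ1 − ρ3
  [ 1  1  0 ]
  [ 0  1  0 ]
  [ 0  0  1 ]
ρ1 -> ρ1 − ρ2
  [ 1  0  0 ]
  [ 0  1  0 ]
  [ 0  0  1 ]
The reduced form has 3 nonzero rows.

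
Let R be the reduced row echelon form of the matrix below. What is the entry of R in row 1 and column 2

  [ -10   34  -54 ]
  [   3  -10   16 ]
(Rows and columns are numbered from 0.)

-1

r1 -> -1/10·r1
  [ 1  -17/5  27/5 ]
  [ 3    -10    16 ]
r2 -> r2 − 3·r1
  [ 1  -17/5  27/5 ]
  [ 0    1/5  -1/5 ]
r2 -> 5·r2
  [ 1  -17/5  27/5 ]
  [ 0      1    -1 ]
r1 -> r1 + 17/5·r2
  [ 1  0   2 ]
  [ 0  1  -1 ]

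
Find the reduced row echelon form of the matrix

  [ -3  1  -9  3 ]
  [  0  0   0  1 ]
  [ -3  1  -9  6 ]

R1 -> -1/3·R1
  [  1  -1/3   3  -1 ]
  [  0     0   0   1 ]
  [ -3     1  -9   6 ]
R3 -> R3 + 3·R1
  [ 1  -1/3  3  -1 ]
  [ 0     0  0   1 ]
  [ 0     0  0   3 ]
R3 -> R3 − 3·R2
  [ 1  -1/3  3  -1 ]
  [ 0     0  0   1 ]
  [ 0     0  0   0 ]
R1 -> R1 + R2
  [ 1  -1/3  3  0 ]
  [ 0     0  0  1 ]
  [ 0     0  0  0 ]

[[1, -1/3, 3, 0], [0, 0, 0, 1], [0, 0, 0, 0]]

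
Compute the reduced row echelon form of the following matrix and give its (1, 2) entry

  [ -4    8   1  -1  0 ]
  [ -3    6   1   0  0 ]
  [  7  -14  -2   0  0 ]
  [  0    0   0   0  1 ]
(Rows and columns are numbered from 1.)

-2

R1 -> -1/4·R1
  [  1   -2  -1/4  1/4  0 ]
  [ -3    6     1    0  0 ]
  [  7  -14    -2    0  0 ]
  [  0    0     0    0  1 ]
R2 -> R2 + 3·R1
  [ 1   -2  -1/4  1/4  0 ]
  [ 0    0   1/4  3/4  0 ]
  [ 7  -14    -2    0  0 ]
  [ 0    0     0    0  1 ]
R3 -> R3 − 7·R1
  [ 1  -2  -1/4   1/4  0 ]
  [ 0   0   1/4   3/4  0 ]
  [ 0   0  -1/4  -7/4  0 ]
  [ 0   0     0     0  1 ]
R2 -> 4·R2
  [ 1  -2  -1/4   1/4  0 ]
  [ 0   0     1     3  0 ]
  [ 0   0  -1/4  -7/4  0 ]
  [ 0   0     0     0  1 ]
R3 -> R3 + 1/4·R2
  [ 1  -2  -1/4  1/4  0 ]
  [ 0   0     1    3  0 ]
  [ 0   0     0   -1  0 ]
  [ 0   0     0    0  1 ]
R3 -> -1·R3
  [ 1  -2  -1/4  1/4  0 ]
  [ 0   0     1    3  0 ]
  [ 0   0     0    1  0 ]
  [ 0   0     0    0  1 ]
R2 -> R2 − 3·R3
  [ 1  -2  -1/4  1/4  0 ]
  [ 0   0     1    0  0 ]
  [ 0   0     0    1  0 ]
  [ 0   0     0    0  1 ]
R1 -> R1 − 1/4·R3
  [ 1  -2  -1/4  0  0 ]
  [ 0   0     1  0  0 ]
  [ 0   0     0  1  0 ]
  [ 0   0     0  0  1 ]
R1 -> R1 + 1/4·R2
  [ 1  -2  0  0  0 ]
  [ 0   0  1  0  0 ]
  [ 0   0  0  1  0 ]
  [ 0   0  0  0  1 ]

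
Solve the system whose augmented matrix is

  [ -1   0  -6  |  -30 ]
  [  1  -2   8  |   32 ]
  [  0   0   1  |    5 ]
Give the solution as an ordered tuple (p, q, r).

(0, 4, 5)

Multiply R1 by -1.
  [ 1   0  6  |  30 ]
  [ 1  -2  8  |  32 ]
  [ 0   0  1  |   5 ]
Subtract R1 from R2.
  [ 1   0  6  |  30 ]
  [ 0  -2  2  |   2 ]
  [ 0   0  1  |   5 ]
Multiply R2 by -1/2.
  [ 1  0   6  |  30 ]
  [ 0  1  -1  |  -1 ]
  [ 0  0   1  |   5 ]
Add R3 to R2.
  [ 1  0  6  |  30 ]
  [ 0  1  0  |   4 ]
  [ 0  0  1  |   5 ]
Subtract 6 times R3 from R1.
  [ 1  0  0  |  0 ]
  [ 0  1  0  |  4 ]
  [ 0  0  1  |  5 ]
Reading off the last column: p = 0, q = 4, r = 5.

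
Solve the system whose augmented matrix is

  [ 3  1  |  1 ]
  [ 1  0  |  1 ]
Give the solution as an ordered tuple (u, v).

(1, -2)

r1 := 1/3·r1
  [ 1  1/3  |  1/3 ]
  [ 1    0  |    1 ]
r2 := r2 − r1
  [ 1   1/3  |  1/3 ]
  [ 0  -1/3  |  2/3 ]
r2 := -3·r2
  [ 1  1/3  |  1/3 ]
  [ 0    1  |   -2 ]
r1 := r1 − 1/3·r2
  [ 1  0  |   1 ]
  [ 0  1  |  -2 ]
Reading off the last column: u = 1, v = -2.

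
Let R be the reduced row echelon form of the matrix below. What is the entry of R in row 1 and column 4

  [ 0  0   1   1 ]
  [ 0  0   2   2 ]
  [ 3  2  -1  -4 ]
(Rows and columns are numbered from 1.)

ρ1 <-> ρ3
  [ 3  2  -1  -4 ]
  [ 0  0   2   2 ]
  [ 0  0   1   1 ]
ρ1 → 1/3·ρ1
  [ 1  2/3  -1/3  -4/3 ]
  [ 0    0     2     2 ]
  [ 0    0     1     1 ]
ρ2 → 1/2·ρ2
  [ 1  2/3  -1/3  -4/3 ]
  [ 0    0     1     1 ]
  [ 0    0     1     1 ]
ρ3 → ρ3 − ρ2
  [ 1  2/3  -1/3  -4/3 ]
  [ 0    0     1     1 ]
  [ 0    0     0     0 ]
ρ1 → ρ1 + 1/3·ρ2
  [ 1  2/3  0  -1 ]
  [ 0    0  1   1 ]
  [ 0    0  0   0 ]

-1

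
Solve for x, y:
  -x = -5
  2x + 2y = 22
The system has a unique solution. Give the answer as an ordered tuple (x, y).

Form the augmented matrix and row-reduce:
  [ -1  0  |  -5 ]
  [  2  2  |  22 ]
R1 -> -1·R1
  [ 1  0  |   5 ]
  [ 2  2  |  22 ]
R2 -> R2 − 2·R1
  [ 1  0  |   5 ]
  [ 0  2  |  12 ]
R2 -> 1/2·R2
  [ 1  0  |  5 ]
  [ 0  1  |  6 ]
Reading off the last column: x = 5, y = 6.

(5, 6)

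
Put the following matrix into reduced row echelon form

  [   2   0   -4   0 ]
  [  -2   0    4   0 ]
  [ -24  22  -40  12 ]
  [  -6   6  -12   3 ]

[[1, 0, -2, 0], [0, 1, -4, 0], [0, 0, 0, 1], [0, 0, 0, 0]]

Multiply r1 by 1/2.
  [   1   0   -2   0 ]
  [  -2   0    4   0 ]
  [ -24  22  -40  12 ]
  [  -6   6  -12   3 ]
Add 2 times r1 to r2.
  [   1   0   -2   0 ]
  [   0   0    0   0 ]
  [ -24  22  -40  12 ]
  [  -6   6  -12   3 ]
Add 24 times r1 to r3.
  [  1   0   -2   0 ]
  [  0   0    0   0 ]
  [  0  22  -88  12 ]
  [ -6   6  -12   3 ]
Add 6 times r1 to r4.
  [ 1   0   -2   0 ]
  [ 0   0    0   0 ]
  [ 0  22  -88  12 ]
  [ 0   6  -24   3 ]
Swap r2 and r3.
  [ 1   0   -2   0 ]
  [ 0  22  -88  12 ]
  [ 0   0    0   0 ]
  [ 0   6  -24   3 ]
Multiply r2 by 1/22.
  [ 1  0   -2     0 ]
  [ 0  1   -4  6/11 ]
  [ 0  0    0     0 ]
  [ 0  6  -24     3 ]
Subtract 6 times r2 from r4.
  [ 1  0  -2      0 ]
  [ 0  1  -4   6/11 ]
  [ 0  0   0      0 ]
  [ 0  0   0  -3/11 ]
Swap r3 and r4.
  [ 1  0  -2      0 ]
  [ 0  1  -4   6/11 ]
  [ 0  0   0  -3/11 ]
  [ 0  0   0      0 ]
Multiply r3 by -11/3.
  [ 1  0  -2     0 ]
  [ 0  1  -4  6/11 ]
  [ 0  0   0     1 ]
  [ 0  0   0     0 ]
Subtract 6/11 times r3 from r2.
  [ 1  0  -2  0 ]
  [ 0  1  -4  0 ]
  [ 0  0   0  1 ]
  [ 0  0   0  0 ]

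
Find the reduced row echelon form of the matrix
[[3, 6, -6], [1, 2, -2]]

Multiply R1 by 1/3.
  [ 1  2  -2 ]
  [ 1  2  -2 ]
Subtract R1 from R2.
  [ 1  2  -2 ]
  [ 0  0   0 ]

[[1, 2, -2], [0, 0, 0]]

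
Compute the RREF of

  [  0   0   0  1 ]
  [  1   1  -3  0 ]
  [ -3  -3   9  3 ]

ρ1 <=> ρ2
ρ3 → ρ3 + 3·ρ1
ρ3 → ρ3 − 3·ρ2

[[1, 1, -3, 0], [0, 0, 0, 1], [0, 0, 0, 0]]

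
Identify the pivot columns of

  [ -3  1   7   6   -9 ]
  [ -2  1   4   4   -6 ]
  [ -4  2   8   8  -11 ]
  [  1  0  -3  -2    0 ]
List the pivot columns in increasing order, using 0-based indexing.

R1 -> -1/3·R1
  [  1  -1/3  -7/3  -2    3 ]
  [ -2     1     4   4   -6 ]
  [ -4     2     8   8  -11 ]
  [  1     0    -3  -2    0 ]
R2 -> R2 + 2·R1
  [  1  -1/3  -7/3  -2    3 ]
  [  0   1/3  -2/3   0    0 ]
  [ -4     2     8   8  -11 ]
  [  1     0    -3  -2    0 ]
R3 -> R3 + 4·R1
  [ 1  -1/3  -7/3  -2  3 ]
  [ 0   1/3  -2/3   0  0 ]
  [ 0   2/3  -4/3   0  1 ]
  [ 1     0    -3  -2  0 ]
R4 -> R4 − R1
  [ 1  -1/3  -7/3  -2   3 ]
  [ 0   1/3  -2/3   0   0 ]
  [ 0   2/3  -4/3   0   1 ]
  [ 0   1/3  -2/3   0  -3 ]
R2 -> 3·R2
  [ 1  -1/3  -7/3  -2   3 ]
  [ 0     1    -2   0   0 ]
  [ 0   2/3  -4/3   0   1 ]
  [ 0   1/3  -2/3   0  -3 ]
R3 -> R3 − 2/3·R2
  [ 1  -1/3  -7/3  -2   3 ]
  [ 0     1    -2   0   0 ]
  [ 0     0     0   0   1 ]
  [ 0   1/3  -2/3   0  -3 ]
R4 -> R4 − 1/3·R2
  [ 1  -1/3  -7/3  -2   3 ]
  [ 0     1    -2   0   0 ]
  [ 0     0     0   0   1 ]
  [ 0     0     0   0  -3 ]
R4 -> R4 + 3·R3
  [ 1  -1/3  -7/3  -2  3 ]
  [ 0     1    -2   0  0 ]
  [ 0     0     0   0  1 ]
  [ 0     0     0   0  0 ]
R1 -> R1 − 3·R3
  [ 1  -1/3  -7/3  -2  0 ]
  [ 0     1    -2   0  0 ]
  [ 0     0     0   0  1 ]
  [ 0     0     0   0  0 ]
R1 -> R1 + 1/3·R2
  [ 1  0  -3  -2  0 ]
  [ 0  1  -2   0  0 ]
  [ 0  0   0   0  1 ]
  [ 0  0   0   0  0 ]
Pivot columns are the columns containing a leading 1.

0, 1, 4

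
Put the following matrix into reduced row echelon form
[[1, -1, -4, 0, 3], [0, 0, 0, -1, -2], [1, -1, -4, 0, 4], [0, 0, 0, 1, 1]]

Subtract r1 from r3.
  [ 1  -1  -4   0   3 ]
  [ 0   0   0  -1  -2 ]
  [ 0   0   0   0   1 ]
  [ 0   0   0   1   1 ]
Multiply r2 by -1.
  [ 1  -1  -4  0  3 ]
  [ 0   0   0  1  2 ]
  [ 0   0   0  0  1 ]
  [ 0   0   0  1  1 ]
Subtract r2 from r4.
  [ 1  -1  -4  0   3 ]
  [ 0   0   0  1   2 ]
  [ 0   0   0  0   1 ]
  [ 0   0   0  0  -1 ]
Add r3 to r4.
  [ 1  -1  -4  0  3 ]
  [ 0   0   0  1  2 ]
  [ 0   0   0  0  1 ]
  [ 0   0   0  0  0 ]
Subtract 2 times r3 from r2.
  [ 1  -1  -4  0  3 ]
  [ 0   0   0  1  0 ]
  [ 0   0   0  0  1 ]
  [ 0   0   0  0  0 ]
Subtract 3 times r3 from r1.
  [ 1  -1  -4  0  0 ]
  [ 0   0   0  1  0 ]
  [ 0   0   0  0  1 ]
  [ 0   0   0  0  0 ]

[[1, -1, -4, 0, 0], [0, 0, 0, 1, 0], [0, 0, 0, 0, 1], [0, 0, 0, 0, 0]]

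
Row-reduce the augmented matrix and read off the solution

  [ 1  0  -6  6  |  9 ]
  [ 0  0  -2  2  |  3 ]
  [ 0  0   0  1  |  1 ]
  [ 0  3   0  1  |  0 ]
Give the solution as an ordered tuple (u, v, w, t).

(0, -1/3, -1/2, 1)

R2 <-> R4
  [ 1  0  -6  6  |  9 ]
  [ 0  3   0  1  |  0 ]
  [ 0  0   0  1  |  1 ]
  [ 0  0  -2  2  |  3 ]
R2 ← 1/3·R2
  [ 1  0  -6    6  |  9 ]
  [ 0  1   0  1/3  |  0 ]
  [ 0  0   0    1  |  1 ]
  [ 0  0  -2    2  |  3 ]
R3 <-> R4
  [ 1  0  -6    6  |  9 ]
  [ 0  1   0  1/3  |  0 ]
  [ 0  0  -2    2  |  3 ]
  [ 0  0   0    1  |  1 ]
R3 ← -1/2·R3
  [ 1  0  -6    6  |     9 ]
  [ 0  1   0  1/3  |     0 ]
  [ 0  0   1   -1  |  -3/2 ]
  [ 0  0   0    1  |     1 ]
R3 ← R3 + R4
  [ 1  0  -6    6  |     9 ]
  [ 0  1   0  1/3  |     0 ]
  [ 0  0   1    0  |  -1/2 ]
  [ 0  0   0    1  |     1 ]
R2 ← R2 − 1/3·R4
  [ 1  0  -6  6  |     9 ]
  [ 0  1   0  0  |  -1/3 ]
  [ 0  0   1  0  |  -1/2 ]
  [ 0  0   0  1  |     1 ]
R1 ← R1 − 6·R4
  [ 1  0  -6  0  |     3 ]
  [ 0  1   0  0  |  -1/3 ]
  [ 0  0   1  0  |  -1/2 ]
  [ 0  0   0  1  |     1 ]
R1 ← R1 + 6·R3
  [ 1  0  0  0  |     0 ]
  [ 0  1  0  0  |  -1/3 ]
  [ 0  0  1  0  |  -1/2 ]
  [ 0  0  0  1  |     1 ]
Reading off the last column: u = 0, v = -1/3, w = -1/2, t = 1.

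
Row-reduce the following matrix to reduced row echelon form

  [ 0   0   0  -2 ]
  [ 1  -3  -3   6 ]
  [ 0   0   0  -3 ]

r1 <=> r2
  [ 1  -3  -3   6 ]
  [ 0   0   0  -2 ]
  [ 0   0   0  -3 ]
r2 → -1/2·r2
  [ 1  -3  -3   6 ]
  [ 0   0   0   1 ]
  [ 0   0   0  -3 ]
r3 → r3 + 3·r2
  [ 1  -3  -3  6 ]
  [ 0   0   0  1 ]
  [ 0   0   0  0 ]
r1 → r1 − 6·r2
  [ 1  -3  -3  0 ]
  [ 0   0   0  1 ]
  [ 0   0   0  0 ]

[[1, -3, -3, 0], [0, 0, 0, 1], [0, 0, 0, 0]]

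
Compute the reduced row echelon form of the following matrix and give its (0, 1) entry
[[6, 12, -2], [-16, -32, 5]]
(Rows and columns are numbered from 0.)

Multiply ρ1 by 1/6.
Add 16 times ρ1 to ρ2.
Multiply ρ2 by -3.
Add 1/3 times ρ2 to ρ1.

2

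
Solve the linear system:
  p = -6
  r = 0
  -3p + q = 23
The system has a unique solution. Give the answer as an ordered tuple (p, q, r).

Form the augmented matrix and row-reduce:
  [  1  0  0  |  -6 ]
  [  0  0  1  |   0 ]
  [ -3  1  0  |  23 ]
Add 3 times R1 to R3.
Swap R2 and R3.
Reading off the last column: p = -6, q = 5, r = 0.

(-6, 5, 0)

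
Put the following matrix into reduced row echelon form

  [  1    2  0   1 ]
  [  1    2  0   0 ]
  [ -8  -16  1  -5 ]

R2 := R2 − R1
R3 := R3 + 8·R1
R2 <=> R3
R3 := -1·R3
R2 := R2 − 3·R3
R1 := R1 − R3

[[1, 2, 0, 0], [0, 0, 1, 0], [0, 0, 0, 1]]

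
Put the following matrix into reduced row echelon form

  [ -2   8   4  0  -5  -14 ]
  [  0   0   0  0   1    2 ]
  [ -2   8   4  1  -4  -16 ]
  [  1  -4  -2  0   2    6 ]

Multiply R1 by -1/2.
Add 2 times R1 to R3.
Subtract R1 from R4.
Swap R2 and R3.
Add 1/2 times R3 to R4.
Subtract R3 from R2.
Subtract 5/2 times R3 from R1.

[[1, -4, -2, 0, 0, 2], [0, 0, 0, 1, 0, -4], [0, 0, 0, 0, 1, 2], [0, 0, 0, 0, 0, 0]]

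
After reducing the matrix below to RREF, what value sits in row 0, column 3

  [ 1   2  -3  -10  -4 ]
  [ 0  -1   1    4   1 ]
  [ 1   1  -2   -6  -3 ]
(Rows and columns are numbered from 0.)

-2

R3 ← R3 − R1
  [ 1   2  -3  -10  -4 ]
  [ 0  -1   1    4   1 ]
  [ 0  -1   1    4   1 ]
R2 ← -1·R2
  [ 1   2  -3  -10  -4 ]
  [ 0   1  -1   -4  -1 ]
  [ 0  -1   1    4   1 ]
R3 ← R3 + R2
  [ 1  2  -3  -10  -4 ]
  [ 0  1  -1   -4  -1 ]
  [ 0  0   0    0   0 ]
R1 ← R1 − 2·R2
  [ 1  0  -1  -2  -2 ]
  [ 0  1  -1  -4  -1 ]
  [ 0  0   0   0   0 ]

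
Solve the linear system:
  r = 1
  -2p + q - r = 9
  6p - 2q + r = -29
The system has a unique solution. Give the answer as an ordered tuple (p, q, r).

Form the augmented matrix and row-reduce:
  [  0   0   1  |    1 ]
  [ -2   1  -1  |    9 ]
  [  6  -2   1  |  -29 ]
R1 <=> R2
  [ -2   1  -1  |    9 ]
  [  0   0   1  |    1 ]
  [  6  -2   1  |  -29 ]
R1 ← -1/2·R1
  [ 1  -1/2  1/2  |  -9/2 ]
  [ 0     0    1  |     1 ]
  [ 6    -2    1  |   -29 ]
R3 ← R3 − 6·R1
  [ 1  -1/2  1/2  |  -9/2 ]
  [ 0     0    1  |     1 ]
  [ 0     1   -2  |    -2 ]
R2 <=> R3
  [ 1  -1/2  1/2  |  -9/2 ]
  [ 0     1   -2  |    -2 ]
  [ 0     0    1  |     1 ]
R2 ← R2 + 2·R3
  [ 1  -1/2  1/2  |  -9/2 ]
  [ 0     1    0  |     0 ]
  [ 0     0    1  |     1 ]
R1 ← R1 − 1/2·R3
  [ 1  -1/2  0  |  -5 ]
  [ 0     1  0  |   0 ]
  [ 0     0  1  |   1 ]
R1 ← R1 + 1/2·R2
  [ 1  0  0  |  -5 ]
  [ 0  1  0  |   0 ]
  [ 0  0  1  |   1 ]
Reading off the last column: p = -5, q = 0, r = 1.

(-5, 0, 1)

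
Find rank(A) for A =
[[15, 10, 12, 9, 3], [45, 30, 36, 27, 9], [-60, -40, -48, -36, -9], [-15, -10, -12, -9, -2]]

Multiply ρ1 by 1/15.
Subtract 45 times ρ1 from ρ2.
Add 60 times ρ1 to ρ3.
Add 15 times ρ1 to ρ4.
Swap ρ2 and ρ3.
Multiply ρ2 by 1/3.
Subtract ρ2 from ρ4.
Subtract 1/5 times ρ2 from ρ1.
The reduced form has 2 nonzero rows.

rank = 2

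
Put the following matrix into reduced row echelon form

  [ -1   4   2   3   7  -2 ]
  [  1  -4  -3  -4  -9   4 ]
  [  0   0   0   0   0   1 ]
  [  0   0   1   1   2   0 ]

[[1, -4, 0, -1, -3, 0], [0, 0, 1, 1, 2, 0], [0, 0, 0, 0, 0, 1], [0, 0, 0, 0, 0, 0]]

ρ1 → -1·ρ1
  [ 1  -4  -2  -3  -7  2 ]
  [ 1  -4  -3  -4  -9  4 ]
  [ 0   0   0   0   0  1 ]
  [ 0   0   1   1   2  0 ]
ρ2 → ρ2 − ρ1
  [ 1  -4  -2  -3  -7  2 ]
  [ 0   0  -1  -1  -2  2 ]
  [ 0   0   0   0   0  1 ]
  [ 0   0   1   1   2  0 ]
ρ2 → -1·ρ2
  [ 1  -4  -2  -3  -7   2 ]
  [ 0   0   1   1   2  -2 ]
  [ 0   0   0   0   0   1 ]
  [ 0   0   1   1   2   0 ]
ρ4 → ρ4 − ρ2
  [ 1  -4  -2  -3  -7   2 ]
  [ 0   0   1   1   2  -2 ]
  [ 0   0   0   0   0   1 ]
  [ 0   0   0   0   0   2 ]
ρ4 → ρ4 − 2·ρ3
  [ 1  -4  -2  -3  -7   2 ]
  [ 0   0   1   1   2  -2 ]
  [ 0   0   0   0   0   1 ]
  [ 0   0   0   0   0   0 ]
ρ2 → ρ2 + 2·ρ3
  [ 1  -4  -2  -3  -7  2 ]
  [ 0   0   1   1   2  0 ]
  [ 0   0   0   0   0  1 ]
  [ 0   0   0   0   0  0 ]
ρ1 → ρ1 − 2·ρ3
  [ 1  -4  -2  -3  -7  0 ]
  [ 0   0   1   1   2  0 ]
  [ 0   0   0   0   0  1 ]
  [ 0   0   0   0   0  0 ]
ρ1 → ρ1 + 2·ρ2
  [ 1  -4  0  -1  -3  0 ]
  [ 0   0  1   1   2  0 ]
  [ 0   0  0   0   0  1 ]
  [ 0   0  0   0   0  0 ]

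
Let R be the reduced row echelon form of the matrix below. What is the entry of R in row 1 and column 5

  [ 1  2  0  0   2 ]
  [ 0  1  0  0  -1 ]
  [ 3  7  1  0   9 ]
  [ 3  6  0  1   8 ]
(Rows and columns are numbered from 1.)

4

ρ3 → ρ3 − 3·ρ1
  [ 1  2  0  0   2 ]
  [ 0  1  0  0  -1 ]
  [ 0  1  1  0   3 ]
  [ 3  6  0  1   8 ]
ρ4 → ρ4 − 3·ρ1
  [ 1  2  0  0   2 ]
  [ 0  1  0  0  -1 ]
  [ 0  1  1  0   3 ]
  [ 0  0  0  1   2 ]
ρ3 → ρ3 − ρ2
  [ 1  2  0  0   2 ]
  [ 0  1  0  0  -1 ]
  [ 0  0  1  0   4 ]
  [ 0  0  0  1   2 ]
ρ1 → ρ1 − 2·ρ2
  [ 1  0  0  0   4 ]
  [ 0  1  0  0  -1 ]
  [ 0  0  1  0   4 ]
  [ 0  0  0  1   2 ]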